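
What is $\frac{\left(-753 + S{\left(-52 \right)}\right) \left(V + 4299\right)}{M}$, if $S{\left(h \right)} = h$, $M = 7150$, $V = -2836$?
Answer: $- \frac{21413}{130} \approx -164.72$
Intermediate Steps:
$\frac{\left(-753 + S{\left(-52 \right)}\right) \left(V + 4299\right)}{M} = \frac{\left(-753 - 52\right) \left(-2836 + 4299\right)}{7150} = \left(-805\right) 1463 \cdot \frac{1}{7150} = \left(-1177715\right) \frac{1}{7150} = - \frac{21413}{130}$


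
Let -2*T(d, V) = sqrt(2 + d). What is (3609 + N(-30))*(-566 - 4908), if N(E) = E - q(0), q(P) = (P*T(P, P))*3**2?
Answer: -19591446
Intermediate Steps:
T(d, V) = -sqrt(2 + d)/2
q(P) = -9*P*sqrt(2 + P)/2 (q(P) = (P*(-sqrt(2 + P)/2))*3**2 = -P*sqrt(2 + P)/2*9 = -9*P*sqrt(2 + P)/2)
N(E) = E (N(E) = E - (-9)*0*sqrt(2 + 0)/2 = E - (-9)*0*sqrt(2)/2 = E - 1*0 = E + 0 = E)
(3609 + N(-30))*(-566 - 4908) = (3609 - 30)*(-566 - 4908) = 3579*(-5474) = -19591446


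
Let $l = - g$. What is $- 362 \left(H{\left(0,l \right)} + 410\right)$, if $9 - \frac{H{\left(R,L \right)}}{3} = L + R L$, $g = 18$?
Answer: $-177742$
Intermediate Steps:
$l = -18$ ($l = \left(-1\right) 18 = -18$)
$H{\left(R,L \right)} = 27 - 3 L - 3 L R$ ($H{\left(R,L \right)} = 27 - 3 \left(L + R L\right) = 27 - 3 \left(L + L R\right) = 27 - \left(3 L + 3 L R\right) = 27 - 3 L - 3 L R$)
$- 362 \left(H{\left(0,l \right)} + 410\right) = - 362 \left(\left(27 - -54 - \left(-54\right) 0\right) + 410\right) = - 362 \left(\left(27 + 54 + 0\right) + 410\right) = - 362 \left(81 + 410\right) = \left(-362\right) 491 = -177742$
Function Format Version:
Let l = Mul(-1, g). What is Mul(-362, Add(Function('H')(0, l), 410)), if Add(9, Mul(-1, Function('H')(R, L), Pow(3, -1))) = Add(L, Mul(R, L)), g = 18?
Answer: -177742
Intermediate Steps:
l = -18 (l = Mul(-1, 18) = -18)
Function('H')(R, L) = Add(27, Mul(-3, L), Mul(-3, L, R)) (Function('H')(R, L) = Add(27, Mul(-3, Add(L, Mul(R, L)))) = Add(27, Mul(-3, Add(L, Mul(L, R)))) = Add(27, Add(Mul(-3, L), Mul(-3, L, R))) = Add(27, Mul(-3, L), Mul(-3, L, R)))
Mul(-362, Add(Function('H')(0, l), 410)) = Mul(-362, Add(Add(27, Mul(-3, -18), Mul(-3, -18, 0)), 410)) = Mul(-362, Add(Add(27, 54, 0), 410)) = Mul(-362, Add(81, 410)) = Mul(-362, 491) = -177742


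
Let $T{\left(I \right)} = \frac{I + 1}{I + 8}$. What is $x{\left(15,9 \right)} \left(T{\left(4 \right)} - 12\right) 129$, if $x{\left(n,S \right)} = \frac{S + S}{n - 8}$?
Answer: $- \frac{53793}{14} \approx -3842.4$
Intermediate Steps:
$x{\left(n,S \right)} = \frac{2 S}{-8 + n}$
$T{\left(I \right)} = \frac{1 + I}{8 + I}$
$x{\left(15,9 \right)} \left(T{\left(4 \right)} - 12\right) 129 = 2 \cdot 9 \frac{1}{-8 + 15} \left(\frac{1 + 4}{8 + 4} - 12\right) 129 = 2 \cdot 9 \cdot \frac{1}{7} \left(\frac{1}{12} \cdot 5 - 12\right) 129 = \frac{18 \left(\frac{5}{12} - 12\right)}{7} \cdot 129 = \frac{18}{7} \left(- \frac{139}{12}\right) 129 = \left(- \frac{417}{14}\right) 129 = - \frac{53793}{14}$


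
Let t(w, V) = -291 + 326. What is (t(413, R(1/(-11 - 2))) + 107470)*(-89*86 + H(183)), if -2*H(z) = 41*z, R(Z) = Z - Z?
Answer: -2452296555/2 ≈ -1.2261e+9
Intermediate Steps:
R(Z) = 0
H(z) = -41*z/2
t(w, V) = 35
(t(413, R(1/(-11 - 2))) + 107470)*(-89*86 + H(183)) = (35 + 107470)*(-89*86 - 41/2*183) = 107505*(-7654 - 7503/2) = 107505*(-22811/2) = -2452296555/2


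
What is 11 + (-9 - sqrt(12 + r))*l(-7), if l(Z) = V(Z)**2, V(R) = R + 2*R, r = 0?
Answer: -3958 - 882*sqrt(3) ≈ -5485.7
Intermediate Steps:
V(R) = 3*R
l(Z) = 9*Z**2 (l(Z) = (3*Z)**2 = 9*Z**2)
11 + (-9 - sqrt(12 + r))*l(-7) = 11 + (-9 - sqrt(12 + 0))*(9*(-7)**2) = 11 + (-9 - sqrt(12))*(9*49) = 11 + (-9 - 2*sqrt(3))*441 = 11 + (-3969 - 882*sqrt(3)) = -3958 - 882*sqrt(3)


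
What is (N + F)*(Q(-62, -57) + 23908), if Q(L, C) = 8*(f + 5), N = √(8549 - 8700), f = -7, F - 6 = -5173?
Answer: -123449964 + 23892*I*√151 ≈ -1.2345e+8 + 2.9359e+5*I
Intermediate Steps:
F = -5167 (F = 6 - 5173 = -5167)
N = I*√151 (N = √(-151) = I*√151 ≈ 12.288*I)
Q(L, C) = -16 (Q(L, C) = 8*(-7 + 5) = 8*(-2) = -16)
(N + F)*(Q(-62, -57) + 23908) = (I*√151 - 5167)*(-16 + 23908) = (-5167 + I*√151)*23892 = -123449964 + 23892*I*√151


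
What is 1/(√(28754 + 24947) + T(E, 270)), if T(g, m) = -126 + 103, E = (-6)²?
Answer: 23/53172 + √53701/53172 ≈ 0.0047908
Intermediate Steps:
E = 36
T(g, m) = -23
1/(√(28754 + 24947) + T(E, 270)) = 1/(√(28754 + 24947) - 23) = 1/(√53701 - 23) = 1/(-23 + √53701)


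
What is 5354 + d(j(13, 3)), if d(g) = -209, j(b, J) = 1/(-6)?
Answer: 5145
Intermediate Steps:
j(b, J) = -⅙
5354 + d(j(13, 3)) = 5354 - 209 = 5145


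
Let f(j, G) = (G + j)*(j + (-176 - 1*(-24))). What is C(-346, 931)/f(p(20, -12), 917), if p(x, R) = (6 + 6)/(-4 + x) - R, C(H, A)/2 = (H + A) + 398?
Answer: -31456/2071483 ≈ -0.015185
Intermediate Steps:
C(H, A) = 796 + 2*A + 2*H (C(H, A) = 2*((H + A) + 398) = 2*((A + H) + 398) = 2*(398 + A + H) = 796 + 2*A + 2*H)
p(x, R) = -R + 12/(-4 + x) (p(x, R) = 12/(-4 + x) - R = -R + 12/(-4 + x))
f(j, G) = (-152 + j)*(G + j) (f(j, G) = (G + j)*(j + (-176 + 24)) = (G + j)*(j - 152) = (G + j)*(-152 + j) = (-152 + j)*(G + j))
C(-346, 931)/f(p(20, -12), 917) = (796 + 2*931 + 2*(-346))/(((12 + 4*(-12) - 1*(-12)*20)/(-4 + 20))**2 - 152*917 - 152*(12 + 4*(-12) - 1*(-12)*20)/(-4 + 20) + 917*((12 + 4*(-12) - 1*(-12)*20)/(-4 + 20))) = (796 + 1862 - 692)/(((12 - 48 + 240)/16)**2 - 139384 - 152*(12 - 48 + 240)/16 + 917*((12 - 48 + 240)/16)) = 1966/(((1/16)*204)**2 - 139384 - 19*204/2 + 917*((1/16)*204)) = 1966/((51/4)**2 - 139384 - 152*51/4 + 917*(51/4)) = 1966/(2601/16 - 139384 - 1938 + 46767/4) = 1966/(-2071483/16) = 1966*(-16/2071483) = -31456/2071483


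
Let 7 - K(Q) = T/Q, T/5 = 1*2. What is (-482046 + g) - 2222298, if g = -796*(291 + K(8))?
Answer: -2940557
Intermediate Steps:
T = 10 (T = 5*(1*2) = 5*2 = 10)
K(Q) = 7 - 10/Q
g = -236213 (g = -796*(291 + (7 - 10/8)) = -796*(291 + (7 - 10*1/8)) = -796*(291 + (7 - 5/4)) = -796*(291 + 23/4) = -796*1187/4 = -236213)
(-482046 + g) - 2222298 = (-482046 - 236213) - 2222298 = -718259 - 2222298 = -2940557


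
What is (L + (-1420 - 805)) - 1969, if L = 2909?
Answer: -1285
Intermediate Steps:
(L + (-1420 - 805)) - 1969 = (2909 + (-1420 - 805)) - 1969 = (2909 - 2225) - 1969 = 684 - 1969 = -1285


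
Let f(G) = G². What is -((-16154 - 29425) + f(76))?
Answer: 39803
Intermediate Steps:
-((-16154 - 29425) + f(76)) = -((-16154 - 29425) + 76²) = -(-45579 + 5776) = -1*(-39803) = 39803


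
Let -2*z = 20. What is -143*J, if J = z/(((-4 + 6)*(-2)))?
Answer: -715/2 ≈ -357.50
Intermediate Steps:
z = -10 (z = -1/2*20 = -10)
J = 5/2 (J = -10*(-1/(2*(-4 + 6))) = -10/(2*(-2)) = -10/(-4) = -10*(-1/4) = 5/2 ≈ 2.5000)
-143*J = -143*5/2 = -715/2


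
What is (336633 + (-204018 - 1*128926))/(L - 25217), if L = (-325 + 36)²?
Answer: 3689/58304 ≈ 0.063272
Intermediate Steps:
L = 83521 (L = (-289)² = 83521)
(336633 + (-204018 - 1*128926))/(L - 25217) = (336633 + (-204018 - 1*128926))/(83521 - 25217) = (336633 + (-204018 - 128926))/58304 = (336633 - 332944)*(1/58304) = 3689*(1/58304) = 3689/58304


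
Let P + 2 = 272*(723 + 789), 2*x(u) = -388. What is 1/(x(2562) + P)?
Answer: 1/411068 ≈ 2.4327e-6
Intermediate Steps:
x(u) = -194 (x(u) = (½)*(-388) = -194)
P = 411262 (P = -2 + 272*(723 + 789) = -2 + 272*1512 = -2 + 411264 = 411262)
1/(x(2562) + P) = 1/(-194 + 411262) = 1/411068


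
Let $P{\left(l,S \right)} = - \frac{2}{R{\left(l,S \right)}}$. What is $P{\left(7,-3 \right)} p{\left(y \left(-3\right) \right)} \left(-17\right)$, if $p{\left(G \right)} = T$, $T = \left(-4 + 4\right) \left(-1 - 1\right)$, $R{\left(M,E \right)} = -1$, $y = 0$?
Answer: $0$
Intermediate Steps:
$P{\left(l,S \right)} = 2$ ($P{\left(l,S \right)} = - \frac{2}{-1} = \left(-2\right) \left(-1\right) = 2$)
$T = 0$ ($T = 0 \left(-2\right) = 0$)
$p{\left(G \right)} = 0$
$P{\left(7,-3 \right)} p{\left(y \left(-3\right) \right)} \left(-17\right) = 2 \cdot 0 \left(-17\right) = 0 \left(-17\right) = 0$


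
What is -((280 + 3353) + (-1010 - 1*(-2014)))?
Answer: -4637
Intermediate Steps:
-((280 + 3353) + (-1010 - 1*(-2014))) = -(3633 + (-1010 + 2014)) = -(3633 + 1004) = -1*4637 = -4637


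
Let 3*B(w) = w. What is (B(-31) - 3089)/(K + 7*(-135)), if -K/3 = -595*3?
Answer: -4649/6615 ≈ -0.70280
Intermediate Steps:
K = 5355 (K = -(-1785)*3 = -3*(-1785) = 5355)
B(w) = w/3
(B(-31) - 3089)/(K + 7*(-135)) = ((⅓)*(-31) - 3089)/(5355 + 7*(-135)) = (-31/3 - 3089)/(5355 - 945) = -9298/3/4410 = -9298/3*1/4410 = -4649/6615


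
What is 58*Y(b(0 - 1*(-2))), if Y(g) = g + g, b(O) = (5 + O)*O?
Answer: 1624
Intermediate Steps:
b(O) = O*(5 + O)
Y(g) = 2*g
58*Y(b(0 - 1*(-2))) = 58*(2*((0 - 1*(-2))*(5 + (0 - 1*(-2))))) = 58*(2*((0 + 2)*(5 + (0 + 2)))) = 58*(2*(2*(5 + 2))) = 58*(2*(2*7)) = 58*(2*14) = 58*28 = 1624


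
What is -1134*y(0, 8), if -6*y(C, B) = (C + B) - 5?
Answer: 567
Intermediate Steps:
y(C, B) = ⅚ - B/6 - C/6 (y(C, B) = -((C + B) - 5)/6 = -((B + C) - 5)/6 = -(-5 + B + C)/6 = ⅚ - B/6 - C/6)
-1134*y(0, 8) = -1134*(⅚ - ⅙*8 - ⅙*0) = -1134*(⅚ - 4/3 + 0) = -1134*(-½) = 567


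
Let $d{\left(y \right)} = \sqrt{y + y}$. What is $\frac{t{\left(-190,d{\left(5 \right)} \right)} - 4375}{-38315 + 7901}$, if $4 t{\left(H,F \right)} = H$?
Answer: $\frac{8845}{60828} \approx 0.14541$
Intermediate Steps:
$d{\left(y \right)} = \sqrt{2} \sqrt{y}$ ($d{\left(y \right)} = \sqrt{2 y} = \sqrt{2} \sqrt{y}$)
$t{\left(H,F \right)} = \frac{H}{4}$
$\frac{t{\left(-190,d{\left(5 \right)} \right)} - 4375}{-38315 + 7901} = \frac{\frac{1}{4} \left(-190\right) - 4375}{-38315 + 7901} = \frac{- \frac{95}{2} - 4375}{-30414} = \left(- \frac{8845}{2}\right) \left(- \frac{1}{30414}\right) = \frac{8845}{60828}$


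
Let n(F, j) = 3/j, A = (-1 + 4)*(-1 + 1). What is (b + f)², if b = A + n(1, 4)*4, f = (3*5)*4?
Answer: 3969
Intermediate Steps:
A = 0 (A = 3*0 = 0)
f = 60 (f = 15*4 = 60)
b = 3 (b = 0 + (3/4)*4 = 0 + (3*(¼))*4 = 0 + (¾)*4 = 0 + 3 = 3)
(b + f)² = (3 + 60)² = 63² = 3969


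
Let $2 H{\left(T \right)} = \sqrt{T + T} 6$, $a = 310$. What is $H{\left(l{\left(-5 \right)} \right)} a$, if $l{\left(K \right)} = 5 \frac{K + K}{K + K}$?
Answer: $930 \sqrt{10} \approx 2940.9$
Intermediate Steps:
$l{\left(K \right)} = 5$ ($l{\left(K \right)} = 5 \frac{2 K}{2 K} = 5 \cdot 2 K \frac{1}{2 K} = 5 \cdot 1 = 5$)
$H{\left(T \right)} = 3 \sqrt{2} \sqrt{T}$ ($H{\left(T \right)} = \frac{\sqrt{T + T} 6}{2} = \frac{\sqrt{2 T} 6}{2} = \frac{\sqrt{2} \sqrt{T} 6}{2} = \frac{6 \sqrt{2} \sqrt{T}}{2} = 3 \sqrt{2} \sqrt{T}$)
$H{\left(l{\left(-5 \right)} \right)} a = 3 \sqrt{2} \sqrt{5} \cdot 310 = 3 \sqrt{10} \cdot 310 = 930 \sqrt{10}$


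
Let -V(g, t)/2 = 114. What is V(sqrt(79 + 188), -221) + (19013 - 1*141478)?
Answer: -122693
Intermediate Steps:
V(g, t) = -228 (V(g, t) = -2*114 = -228)
V(sqrt(79 + 188), -221) + (19013 - 1*141478) = -228 + (19013 - 1*141478) = -228 + (19013 - 141478) = -228 - 122465 = -122693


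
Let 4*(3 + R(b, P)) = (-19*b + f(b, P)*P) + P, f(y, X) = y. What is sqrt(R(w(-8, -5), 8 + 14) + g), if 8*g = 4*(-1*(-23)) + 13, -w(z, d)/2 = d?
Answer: sqrt(370)/4 ≈ 4.8088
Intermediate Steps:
w(z, d) = -2*d
R(b, P) = -3 - 19*b/4 + P/4 + P*b/4 (R(b, P) = -3 + ((-19*b + b*P) + P)/4 = -3 + ((-19*b + P*b) + P)/4 = -3 + (P - 19*b + P*b)/4 = -3 + (-19*b/4 + P/4 + P*b/4) = -3 - 19*b/4 + P/4 + P*b/4)
g = 105/8 (g = (4*(-1*(-23)) + 13)/8 = (4*23 + 13)/8 = (92 + 13)/8 = (1/8)*105 = 105/8 ≈ 13.125)
sqrt(R(w(-8, -5), 8 + 14) + g) = sqrt((-3 - (-19)*(-5)/2 + (8 + 14)/4 + (8 + 14)*(-2*(-5))/4) + 105/8) = sqrt((-3 - 19/4*10 + (1/4)*22 + (1/4)*22*10) + 105/8) = sqrt((-3 - 95/2 + 11/2 + 55) + 105/8) = sqrt(10 + 105/8) = sqrt(185/8) = sqrt(370)/4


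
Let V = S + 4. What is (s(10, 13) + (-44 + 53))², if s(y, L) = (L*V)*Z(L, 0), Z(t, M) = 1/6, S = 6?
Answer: 8464/9 ≈ 940.44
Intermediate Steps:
V = 10 (V = 6 + 4 = 10)
Z(t, M) = ⅙
s(y, L) = 5*L/3 (s(y, L) = (L*10)*(⅙) = (10*L)*(⅙) = 5*L/3)
(s(10, 13) + (-44 + 53))² = ((5/3)*13 + (-44 + 53))² = (65/3 + 9)² = (92/3)² = 8464/9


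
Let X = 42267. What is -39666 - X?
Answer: -81933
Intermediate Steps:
-39666 - X = -39666 - 1*42267 = -39666 - 42267 = -81933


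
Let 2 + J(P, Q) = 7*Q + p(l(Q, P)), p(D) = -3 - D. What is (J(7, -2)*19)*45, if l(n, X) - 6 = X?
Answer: -27360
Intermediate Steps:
l(n, X) = 6 + X
J(P, Q) = -11 - P + 7*Q (J(P, Q) = -2 + (7*Q + (-3 - (6 + P))) = -2 + (7*Q + (-3 + (-6 - P))) = -2 + (7*Q + (-9 - P)) = -2 + (-9 - P + 7*Q) = -11 - P + 7*Q)
(J(7, -2)*19)*45 = ((-11 - 1*7 + 7*(-2))*19)*45 = ((-11 - 7 - 14)*19)*45 = -32*19*45 = -608*45 = -27360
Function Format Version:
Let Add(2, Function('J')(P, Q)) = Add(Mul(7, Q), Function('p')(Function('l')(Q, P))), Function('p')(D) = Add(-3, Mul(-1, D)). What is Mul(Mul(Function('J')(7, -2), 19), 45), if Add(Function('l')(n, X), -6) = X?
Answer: -27360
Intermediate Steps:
Function('l')(n, X) = Add(6, X)
Function('J')(P, Q) = Add(-11, Mul(-1, P), Mul(7, Q)) (Function('J')(P, Q) = Add(-2, Add(Mul(7, Q), Add(-3, Mul(-1, Add(6, P))))) = Add(-2, Add(Mul(7, Q), Add(-3, Add(-6, Mul(-1, P))))) = Add(-2, Add(Mul(7, Q), Add(-9, Mul(-1, P)))) = Add(-2, Add(-9, Mul(-1, P), Mul(7, Q))) = Add(-11, Mul(-1, P), Mul(7, Q)))
Mul(Mul(Function('J')(7, -2), 19), 45) = Mul(Mul(Add(-11, Mul(-1, 7), Mul(7, -2)), 19), 45) = Mul(Mul(Add(-11, -7, -14), 19), 45) = Mul(Mul(-32, 19), 45) = Mul(-608, 45) = -27360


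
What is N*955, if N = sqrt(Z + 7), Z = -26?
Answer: 955*I*sqrt(19) ≈ 4162.8*I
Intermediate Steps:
N = I*sqrt(19) (N = sqrt(-26 + 7) = sqrt(-19) = I*sqrt(19) ≈ 4.3589*I)
N*955 = (I*sqrt(19))*955 = 955*I*sqrt(19)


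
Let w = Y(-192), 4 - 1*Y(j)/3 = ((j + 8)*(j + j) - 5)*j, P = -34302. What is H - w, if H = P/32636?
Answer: -664060831335/16318 ≈ -4.0695e+7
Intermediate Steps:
Y(j) = 12 - 3*j*(-5 + 2*j*(8 + j)) (Y(j) = 12 - 3*((j + 8)*(j + j) - 5)*j = 12 - 3*((8 + j)*(2*j) - 5)*j = 12 - 3*(2*j*(8 + j) - 5)*j = 12 - 3*(-5 + 2*j*(8 + j))*j = 12 - 3*j*(-5 + 2*j*(8 + j)))
H = -17151/16318 (H = -34302/32636 = -34302*1/32636 = -17151/16318 ≈ -1.0510)
w = 40694988 (w = 12 - 48*(-192)² - 6*(-192)³ + 15*(-192) = 12 - 48*36864 - 6*(-7077888) - 2880 = 12 - 1769472 + 42467328 - 2880 = 40694988)
H - w = -17151/16318 - 1*40694988 = -17151/16318 - 40694988 = -664060831335/16318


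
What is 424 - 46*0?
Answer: 424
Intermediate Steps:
424 - 46*0 = 424 + 0 = 424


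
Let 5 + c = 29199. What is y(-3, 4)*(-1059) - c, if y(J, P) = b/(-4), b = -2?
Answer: -59447/2 ≈ -29724.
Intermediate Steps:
y(J, P) = ½ (y(J, P) = -2/(-4) = -2*(-¼) = ½)
c = 29194 (c = -5 + 29199 = 29194)
y(-3, 4)*(-1059) - c = (½)*(-1059) - 1*29194 = -1059/2 - 29194 = -59447/2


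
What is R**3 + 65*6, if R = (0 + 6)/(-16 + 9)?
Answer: 133554/343 ≈ 389.37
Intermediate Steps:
R = -6/7 (R = 6/(-7) = 6*(-1/7) = -6/7 ≈ -0.85714)
R**3 + 65*6 = (-6/7)**3 + 65*6 = -216/343 + 390 = 133554/343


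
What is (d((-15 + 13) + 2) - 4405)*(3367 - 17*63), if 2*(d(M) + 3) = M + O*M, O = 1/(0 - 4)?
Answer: -10120768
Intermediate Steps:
O = -1/4 (O = 1/(-4) = -1/4 ≈ -0.25000)
d(M) = -3 + 3*M/8 (d(M) = -3 + (M - M/4)/2 = -3 + (3*M/4)/2 = -3 + 3*M/8)
(d((-15 + 13) + 2) - 4405)*(3367 - 17*63) = ((-3 + 3*((-15 + 13) + 2)/8) - 4405)*(3367 - 17*63) = ((-3 + 3*(-2 + 2)/8) - 4405)*(3367 - 1071) = ((-3 + (3/8)*0) - 4405)*2296 = ((-3 + 0) - 4405)*2296 = (-3 - 4405)*2296 = -4408*2296 = -10120768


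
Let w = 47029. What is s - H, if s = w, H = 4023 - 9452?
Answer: 52458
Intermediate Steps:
H = -5429
s = 47029
s - H = 47029 - 1*(-5429) = 47029 + 5429 = 52458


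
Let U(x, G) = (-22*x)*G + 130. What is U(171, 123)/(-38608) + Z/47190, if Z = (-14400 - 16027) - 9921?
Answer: 230365337/20703540 ≈ 11.127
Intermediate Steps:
U(x, G) = 130 - 22*G*x (U(x, G) = -22*G*x + 130 = 130 - 22*G*x)
Z = -40348 (Z = -30427 - 9921 = -40348)
U(171, 123)/(-38608) + Z/47190 = (130 - 22*123*171)/(-38608) - 40348/47190 = (130 - 462726)*(-1/38608) - 40348*1/47190 = -462596*(-1/38608) - 1834/2145 = 115649/9652 - 1834/2145 = 230365337/20703540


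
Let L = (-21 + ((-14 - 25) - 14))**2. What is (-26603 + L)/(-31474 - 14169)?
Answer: 21127/45643 ≈ 0.46287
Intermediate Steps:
L = 5476 (L = (-21 + (-39 - 14))**2 = (-21 - 53)**2 = (-74)**2 = 5476)
(-26603 + L)/(-31474 - 14169) = (-26603 + 5476)/(-31474 - 14169) = -21127/(-45643) = -21127*(-1/45643) = 21127/45643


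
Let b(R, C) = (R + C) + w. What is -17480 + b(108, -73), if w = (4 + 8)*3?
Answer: -17409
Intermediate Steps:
w = 36 (w = 12*3 = 36)
b(R, C) = 36 + C + R (b(R, C) = (R + C) + 36 = (C + R) + 36 = 36 + C + R)
-17480 + b(108, -73) = -17480 + (36 - 73 + 108) = -17480 + 71 = -17409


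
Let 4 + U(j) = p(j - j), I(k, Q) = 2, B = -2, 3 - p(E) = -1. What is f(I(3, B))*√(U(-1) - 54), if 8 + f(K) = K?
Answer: -18*I*√6 ≈ -44.091*I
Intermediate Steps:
p(E) = 4 (p(E) = 3 - 1*(-1) = 3 + 1 = 4)
U(j) = 0 (U(j) = -4 + 4 = 0)
f(K) = -8 + K
f(I(3, B))*√(U(-1) - 54) = (-8 + 2)*√(0 - 54) = -18*I*√6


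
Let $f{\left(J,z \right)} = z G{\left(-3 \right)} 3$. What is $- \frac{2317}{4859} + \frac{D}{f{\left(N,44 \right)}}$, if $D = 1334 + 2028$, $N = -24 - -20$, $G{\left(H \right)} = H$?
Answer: $- \frac{8626745}{962082} \approx -8.9668$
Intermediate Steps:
$N = -4$ ($N = -24 + 20 = -4$)
$D = 3362$
$f{\left(J,z \right)} = - 9 z$ ($f{\left(J,z \right)} = z \left(-3\right) 3 = - 3 z 3 = - 9 z$)
$- \frac{2317}{4859} + \frac{D}{f{\left(N,44 \right)}} = - \frac{2317}{4859} + \frac{3362}{\left(-9\right) 44} = \left(-2317\right) \frac{1}{4859} + \frac{3362}{-396} = - \frac{2317}{4859} + 3362 \left(- \frac{1}{396}\right) = - \frac{2317}{4859} - \frac{1681}{198} = - \frac{8626745}{962082}$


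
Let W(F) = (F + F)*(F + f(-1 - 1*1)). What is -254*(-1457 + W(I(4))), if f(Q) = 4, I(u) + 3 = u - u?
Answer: 371602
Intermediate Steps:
I(u) = -3 (I(u) = -3 + (u - u) = -3 + 0 = -3)
W(F) = 2*F*(4 + F) (W(F) = (F + F)*(F + 4) = (2*F)*(4 + F) = 2*F*(4 + F))
-254*(-1457 + W(I(4))) = -254*(-1457 + 2*(-3)*(4 - 3)) = -254*(-1457 + 2*(-3)*1) = -254*(-1457 - 6) = -254*(-1463) = 371602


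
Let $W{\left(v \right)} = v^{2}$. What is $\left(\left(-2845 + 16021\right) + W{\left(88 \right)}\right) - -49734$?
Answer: $70654$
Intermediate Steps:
$\left(\left(-2845 + 16021\right) + W{\left(88 \right)}\right) - -49734 = \left(\left(-2845 + 16021\right) + 88^{2}\right) - -49734 = \left(13176 + 7744\right) + 49734 = 20920 + 49734 = 70654$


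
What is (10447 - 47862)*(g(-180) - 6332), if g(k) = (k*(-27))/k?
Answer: 237921985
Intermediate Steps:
g(k) = -27 (g(k) = (-27*k)/k = -27)
(10447 - 47862)*(g(-180) - 6332) = (10447 - 47862)*(-27 - 6332) = -37415*(-6359) = 237921985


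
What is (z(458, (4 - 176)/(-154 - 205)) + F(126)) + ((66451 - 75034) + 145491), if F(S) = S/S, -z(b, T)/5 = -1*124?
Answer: 137529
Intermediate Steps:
z(b, T) = 620 (z(b, T) = -(-5)*124 = -5*(-124) = 620)
F(S) = 1
(z(458, (4 - 176)/(-154 - 205)) + F(126)) + ((66451 - 75034) + 145491) = (620 + 1) + ((66451 - 75034) + 145491) = 621 + (-8583 + 145491) = 621 + 136908 = 137529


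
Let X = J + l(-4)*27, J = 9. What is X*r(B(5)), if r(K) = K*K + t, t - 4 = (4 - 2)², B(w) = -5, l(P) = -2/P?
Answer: 1485/2 ≈ 742.50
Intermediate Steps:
t = 8 (t = 4 + (4 - 2)² = 4 + 2² = 4 + 4 = 8)
r(K) = 8 + K² (r(K) = K*K + 8 = K² + 8 = 8 + K²)
X = 45/2 (X = 9 - 2/(-4)*27 = 9 - 2*(-¼)*27 = 9 + (½)*27 = 9 + 27/2 = 45/2 ≈ 22.500)
X*r(B(5)) = 45*(8 + (-5)²)/2 = 45*(8 + 25)/2 = (45/2)*33 = 1485/2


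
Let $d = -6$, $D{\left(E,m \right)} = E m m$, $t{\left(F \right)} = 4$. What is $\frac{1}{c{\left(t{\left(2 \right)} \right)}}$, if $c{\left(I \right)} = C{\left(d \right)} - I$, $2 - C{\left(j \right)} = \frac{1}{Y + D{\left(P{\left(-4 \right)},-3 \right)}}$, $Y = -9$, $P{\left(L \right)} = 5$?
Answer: $- \frac{36}{73} \approx -0.49315$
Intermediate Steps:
$D{\left(E,m \right)} = E m^{2}$
$C{\left(j \right)} = \frac{71}{36}$ ($C{\left(j \right)} = 2 - \frac{1}{-9 + 5 \left(-3\right)^{2}} = 2 - \frac{1}{-9 + 5 \cdot 9} = 2 - \frac{1}{-9 + 45} = 2 - \frac{1}{36} = \frac{71}{36}$)
$c{\left(I \right)} = \frac{71}{36} - I$
$\frac{1}{c{\left(t{\left(2 \right)} \right)}} = \frac{1}{\frac{71}{36} - 4} = \frac{1}{- \frac{73}{36}} = - \frac{36}{73}$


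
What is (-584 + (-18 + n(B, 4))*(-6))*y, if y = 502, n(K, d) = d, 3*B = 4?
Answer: -251000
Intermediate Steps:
B = 4/3 (B = (⅓)*4 = 4/3 ≈ 1.3333)
(-584 + (-18 + n(B, 4))*(-6))*y = (-584 + (-18 + 4)*(-6))*502 = (-584 - 14*(-6))*502 = (-584 + 84)*502 = -500*502 = -251000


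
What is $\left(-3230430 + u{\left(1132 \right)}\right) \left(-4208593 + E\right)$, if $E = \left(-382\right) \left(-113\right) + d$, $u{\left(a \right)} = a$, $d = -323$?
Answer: $13452448143500$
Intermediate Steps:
$E = 42843$ ($E = \left(-382\right) \left(-113\right) - 323 = 43166 - 323 = 42843$)
$\left(-3230430 + u{\left(1132 \right)}\right) \left(-4208593 + E\right) = \left(-3230430 + 1132\right) \left(-4208593 + 42843\right) = \left(-3229298\right) \left(-4165750\right) = 13452448143500$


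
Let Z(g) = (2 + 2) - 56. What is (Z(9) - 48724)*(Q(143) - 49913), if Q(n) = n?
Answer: 2427581520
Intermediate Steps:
Z(g) = -52 (Z(g) = 4 - 56 = -52)
(Z(9) - 48724)*(Q(143) - 49913) = (-52 - 48724)*(143 - 49913) = -48776*(-49770) = 2427581520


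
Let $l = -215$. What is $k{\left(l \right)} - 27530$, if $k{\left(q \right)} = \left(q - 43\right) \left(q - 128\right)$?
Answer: $60964$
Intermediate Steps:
$k{\left(q \right)} = \left(-128 + q\right) \left(-43 + q\right)$ ($k{\left(q \right)} = \left(-43 + q\right) \left(-128 + q\right) = \left(-128 + q\right) \left(-43 + q\right)$)
$k{\left(l \right)} - 27530 = \left(5504 + \left(-215\right)^{2} - -36765\right) - 27530 = \left(5504 + 46225 + 36765\right) - 27530 = 88494 - 27530 = 60964$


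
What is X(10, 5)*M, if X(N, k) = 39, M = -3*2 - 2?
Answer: -312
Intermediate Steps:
M = -8 (M = -6 - 2 = -8)
X(10, 5)*M = 39*(-8) = -312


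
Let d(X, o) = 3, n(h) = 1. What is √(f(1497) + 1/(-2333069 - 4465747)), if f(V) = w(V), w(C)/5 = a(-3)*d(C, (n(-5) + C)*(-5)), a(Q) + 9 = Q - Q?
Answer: I*√4814989484606/188856 ≈ 11.619*I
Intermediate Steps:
a(Q) = -9 (a(Q) = -9 + (Q - Q) = -9 + 0 = -9)
w(C) = -135 (w(C) = 5*(-9*3) = 5*(-27) = -135)
f(V) = -135
√(f(1497) + 1/(-2333069 - 4465747)) = √(-135 + 1/(-2333069 - 4465747)) = √(-135 + 1/(-6798816)) = √(-135 - 1/6798816) = √(-917840161/6798816) = I*√4814989484606/188856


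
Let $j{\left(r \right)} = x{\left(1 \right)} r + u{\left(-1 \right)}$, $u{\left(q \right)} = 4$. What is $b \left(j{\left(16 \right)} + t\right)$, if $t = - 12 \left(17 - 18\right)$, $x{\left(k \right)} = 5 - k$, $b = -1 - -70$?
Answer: $5520$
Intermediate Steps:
$b = 69$ ($b = -1 + 70 = 69$)
$j{\left(r \right)} = 4 + 4 r$ ($j{\left(r \right)} = \left(5 - 1\right) r + 4 = 4 r + 4 = 4 + 4 r$)
$t = 12$ ($t = \left(-12\right) \left(-1\right) = 12$)
$b \left(j{\left(16 \right)} + t\right) = 69 \left(\left(4 + 4 \cdot 16\right) + 12\right) = 69 \left(\left(4 + 64\right) + 12\right) = 69 \left(68 + 12\right) = 69 \cdot 80 = 5520$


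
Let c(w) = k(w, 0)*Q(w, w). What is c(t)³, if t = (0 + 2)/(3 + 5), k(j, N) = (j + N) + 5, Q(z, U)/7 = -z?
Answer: -3176523/4096 ≈ -775.52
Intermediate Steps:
Q(z, U) = -7*z (Q(z, U) = 7*(-z) = -7*z)
k(j, N) = 5 + N + j (k(j, N) = (N + j) + 5 = 5 + N + j)
t = ¼ (t = 2/8 = 2*(⅛) = ¼ ≈ 0.25000)
c(w) = -7*w*(5 + w) (c(w) = (5 + 0 + w)*(-7*w) = (5 + w)*(-7*w) = -7*w*(5 + w))
c(t)³ = (-7*¼*(5 + ¼))³ = (-7*¼*21/4)³ = (-147/16)³ = -3176523/4096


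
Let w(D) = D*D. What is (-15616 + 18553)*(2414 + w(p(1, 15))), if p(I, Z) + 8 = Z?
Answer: 7233831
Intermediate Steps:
p(I, Z) = -8 + Z
w(D) = D²
(-15616 + 18553)*(2414 + w(p(1, 15))) = (-15616 + 18553)*(2414 + (-8 + 15)²) = 2937*(2414 + 7²) = 2937*(2414 + 49) = 2937*2463 = 7233831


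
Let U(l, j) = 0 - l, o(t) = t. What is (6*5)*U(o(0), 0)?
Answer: 0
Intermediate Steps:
U(l, j) = -l
(6*5)*U(o(0), 0) = (6*5)*(-1*0) = 30*0 = 0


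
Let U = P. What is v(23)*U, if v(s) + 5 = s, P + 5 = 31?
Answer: 468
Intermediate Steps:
P = 26 (P = -5 + 31 = 26)
v(s) = -5 + s
U = 26
v(23)*U = (-5 + 23)*26 = 18*26 = 468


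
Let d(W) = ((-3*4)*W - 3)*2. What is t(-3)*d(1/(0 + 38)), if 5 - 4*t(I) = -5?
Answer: -315/19 ≈ -16.579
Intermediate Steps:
t(I) = 5/2 (t(I) = 5/4 - ¼*(-5) = 5/4 + 5/4 = 5/2)
d(W) = -6 - 24*W (d(W) = (-12*W - 3)*2 = (-3 - 12*W)*2 = -6 - 24*W)
t(-3)*d(1/(0 + 38)) = 5*(-6 - 24/(0 + 38))/2 = 5*(-6 - 24/38)/2 = 5*(-6 - 24*1/38)/2 = 5*(-6 - 12/19)/2 = (5/2)*(-126/19) = -315/19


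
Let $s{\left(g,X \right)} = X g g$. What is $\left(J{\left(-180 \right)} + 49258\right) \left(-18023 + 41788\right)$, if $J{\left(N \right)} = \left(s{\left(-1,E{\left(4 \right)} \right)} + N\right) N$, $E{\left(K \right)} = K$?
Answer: $1923491570$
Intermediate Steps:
$s{\left(g,X \right)} = X g^{2}$
$J{\left(N \right)} = N \left(4 + N\right)$ ($J{\left(N \right)} = \left(4 \left(-1\right)^{2} + N\right) N = \left(4 \cdot 1 + N\right) N = \left(4 + N\right) N = N \left(4 + N\right)$)
$\left(J{\left(-180 \right)} + 49258\right) \left(-18023 + 41788\right) = \left(- 180 \left(4 - 180\right) + 49258\right) \left(-18023 + 41788\right) = \left(\left(-180\right) \left(-176\right) + 49258\right) 23765 = \left(31680 + 49258\right) 23765 = 80938 \cdot 23765 = 1923491570$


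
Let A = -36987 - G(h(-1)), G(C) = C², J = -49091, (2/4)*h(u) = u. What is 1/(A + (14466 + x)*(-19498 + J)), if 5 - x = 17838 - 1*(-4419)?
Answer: 1/533996963 ≈ 1.8727e-9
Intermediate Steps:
h(u) = 2*u
x = -22252 (x = 5 - (17838 - 1*(-4419)) = 5 - (17838 + 4419) = 5 - 1*22257 = 5 - 22257 = -22252)
A = -36991 (A = -36987 - (2*(-1))² = -36987 - 1*(-2)² = -36987 - 1*4 = -36987 - 4 = -36991)
1/(A + (14466 + x)*(-19498 + J)) = 1/(-36991 + (14466 - 22252)*(-19498 - 49091)) = 1/(-36991 - 7786*(-68589)) = 1/(-36991 + 534033954) = 1/533996963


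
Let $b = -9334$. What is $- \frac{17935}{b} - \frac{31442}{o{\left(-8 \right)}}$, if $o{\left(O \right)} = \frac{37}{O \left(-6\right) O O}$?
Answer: $- \frac{901568753621}{345358} \approx -2.6105 \cdot 10^{6}$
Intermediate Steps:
$o{\left(O \right)} = - \frac{37}{6 O^{3}}$ ($o{\left(O \right)} = \frac{37}{- 6 O O O} = \frac{37}{- 6 O^{2} O} = \frac{37}{\left(-6\right) O^{3}} = 37 \left(- \frac{1}{6 O^{3}}\right) = - \frac{37}{6 O^{3}}$)
$- \frac{17935}{b} - \frac{31442}{o{\left(-8 \right)}} = - \frac{17935}{-9334} - \frac{31442}{\left(- \frac{37}{6}\right) \frac{1}{-512}} = \left(-17935\right) \left(- \frac{1}{9334}\right) - \frac{31442}{\left(- \frac{37}{6}\right) \left(- \frac{1}{512}\right)} = \frac{17935}{9334} - \frac{31442}{\frac{37}{3072}} = \frac{17935}{9334} - \frac{96589824}{37} = - \frac{901568753621}{345358}$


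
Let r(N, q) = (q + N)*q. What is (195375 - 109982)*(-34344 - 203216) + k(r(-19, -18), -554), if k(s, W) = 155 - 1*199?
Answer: -20285961124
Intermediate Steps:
r(N, q) = q*(N + q) (r(N, q) = (N + q)*q = q*(N + q))
k(s, W) = -44 (k(s, W) = 155 - 199 = -44)
(195375 - 109982)*(-34344 - 203216) + k(r(-19, -18), -554) = (195375 - 109982)*(-34344 - 203216) - 44 = 85393*(-237560) - 44 = -20285961080 - 44 = -20285961124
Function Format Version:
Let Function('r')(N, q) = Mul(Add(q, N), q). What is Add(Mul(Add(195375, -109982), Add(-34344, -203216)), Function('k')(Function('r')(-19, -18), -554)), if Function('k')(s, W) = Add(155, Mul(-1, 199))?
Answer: -20285961124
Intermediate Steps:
Function('r')(N, q) = Mul(q, Add(N, q)) (Function('r')(N, q) = Mul(Add(N, q), q) = Mul(q, Add(N, q)))
Function('k')(s, W) = -44 (Function('k')(s, W) = Add(155, -199) = -44)
Add(Mul(Add(195375, -109982), Add(-34344, -203216)), Function('k')(Function('r')(-19, -18), -554)) = Add(Mul(Add(195375, -109982), Add(-34344, -203216)), -44) = Add(Mul(85393, -237560), -44) = Add(-20285961080, -44) = -20285961124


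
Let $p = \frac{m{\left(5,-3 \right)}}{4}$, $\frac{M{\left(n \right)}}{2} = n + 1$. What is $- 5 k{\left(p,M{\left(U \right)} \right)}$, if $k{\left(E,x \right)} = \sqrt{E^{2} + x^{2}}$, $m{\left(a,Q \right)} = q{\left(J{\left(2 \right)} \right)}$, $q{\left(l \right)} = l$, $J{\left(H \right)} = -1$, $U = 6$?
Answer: $- \frac{5 \sqrt{3137}}{4} \approx -70.011$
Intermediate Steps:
$M{\left(n \right)} = 2 + 2 n$ ($M{\left(n \right)} = 2 \left(n + 1\right) = 2 \left(1 + n\right) = 2 + 2 n$)
$m{\left(a,Q \right)} = -1$
$p = - \frac{1}{4} \approx -0.25$
$- 5 k{\left(p,M{\left(U \right)} \right)} = - 5 \sqrt{\left(- \frac{1}{4}\right)^{2} + \left(2 + 2 \cdot 6\right)^{2}} = - 5 \sqrt{\frac{1}{16} + \left(2 + 12\right)^{2}} = - 5 \sqrt{\frac{1}{16} + 14^{2}} = - 5 \sqrt{\frac{1}{16} + 196} = - 5 \sqrt{\frac{3137}{16}} = - 5 \frac{\sqrt{3137}}{4} = - \frac{5 \sqrt{3137}}{4}$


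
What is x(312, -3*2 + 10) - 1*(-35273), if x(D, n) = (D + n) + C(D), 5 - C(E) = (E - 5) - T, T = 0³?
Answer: 35287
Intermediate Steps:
T = 0
C(E) = 10 - E (C(E) = 5 - ((E - 5) - 1*0) = 5 - ((-5 + E) + 0) = 5 - (-5 + E) = 5 + (5 - E) = 10 - E)
x(D, n) = 10 + n (x(D, n) = (D + n) + (10 - D) = 10 + n)
x(312, -3*2 + 10) - 1*(-35273) = (10 + (-3*2 + 10)) - 1*(-35273) = (10 + (-6 + 10)) + 35273 = (10 + 4) + 35273 = 14 + 35273 = 35287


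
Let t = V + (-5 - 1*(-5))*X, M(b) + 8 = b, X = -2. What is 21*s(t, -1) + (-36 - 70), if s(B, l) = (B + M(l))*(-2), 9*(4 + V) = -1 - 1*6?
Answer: 1418/3 ≈ 472.67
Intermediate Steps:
V = -43/9 (V = -4 + (-1 - 1*6)/9 = -4 + (-1 - 6)/9 = -4 + (⅑)*(-7) = -4 - 7/9 = -43/9 ≈ -4.7778)
M(b) = -8 + b
t = -43/9 (t = -43/9 + (-5 - 1*(-5))*(-2) = -43/9 + (-5 + 5)*(-2) = -43/9 + 0*(-2) = -43/9 + 0 = -43/9 ≈ -4.7778)
s(B, l) = 16 - 2*B - 2*l (s(B, l) = (B + (-8 + l))*(-2) = (-8 + B + l)*(-2) = 16 - 2*B - 2*l)
21*s(t, -1) + (-36 - 70) = 21*(16 - 2*(-43/9) - 2*(-1)) + (-36 - 70) = 21*(16 + 86/9 + 2) - 106 = 21*(248/9) - 106 = 1736/3 - 106 = 1418/3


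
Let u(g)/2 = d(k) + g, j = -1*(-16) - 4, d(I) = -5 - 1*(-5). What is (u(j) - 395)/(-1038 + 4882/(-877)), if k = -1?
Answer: 46481/130744 ≈ 0.35551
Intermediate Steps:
d(I) = 0 (d(I) = -5 + 5 = 0)
j = 12 (j = 16 - 4 = 12)
u(g) = 2*g (u(g) = 2*(0 + g) = 2*g)
(u(j) - 395)/(-1038 + 4882/(-877)) = (2*12 - 395)/(-1038 + 4882/(-877)) = (24 - 395)/(-1038 + 4882*(-1/877)) = -371/(-1038 - 4882/877) = -371/(-915208/877) = -371*(-877/915208) = 46481/130744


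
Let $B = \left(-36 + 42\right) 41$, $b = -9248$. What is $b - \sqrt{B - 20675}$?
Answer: $-9248 - i \sqrt{20429} \approx -9248.0 - 142.93 i$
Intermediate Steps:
$B = 246$ ($B = 6 \cdot 41 = 246$)
$b - \sqrt{B - 20675} = -9248 - \sqrt{246 - 20675} = -9248 - \sqrt{-20429} = -9248 - i \sqrt{20429}$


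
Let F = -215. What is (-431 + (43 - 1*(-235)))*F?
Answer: 32895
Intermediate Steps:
(-431 + (43 - 1*(-235)))*F = (-431 + (43 - 1*(-235)))*(-215) = (-431 + (43 + 235))*(-215) = (-431 + 278)*(-215) = -153*(-215) = 32895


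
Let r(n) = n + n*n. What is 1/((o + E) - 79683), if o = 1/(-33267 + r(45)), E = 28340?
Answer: -31197/1601747572 ≈ -1.9477e-5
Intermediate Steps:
r(n) = n + n²
o = -1/31197 (o = 1/(-33267 + 45*(1 + 45)) = 1/(-33267 + 45*46) = 1/(-33267 + 2070) = 1/(-31197) = -1/31197 ≈ -3.2054e-5)
1/((o + E) - 79683) = 1/((-1/31197 + 28340) - 79683) = 1/(884122979/31197 - 79683) = 1/(-1601747572/31197) = -31197/1601747572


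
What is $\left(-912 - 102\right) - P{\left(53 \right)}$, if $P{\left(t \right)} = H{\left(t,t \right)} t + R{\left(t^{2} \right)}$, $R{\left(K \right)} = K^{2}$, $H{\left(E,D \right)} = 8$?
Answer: $-7891919$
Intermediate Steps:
$P{\left(t \right)} = t^{4} + 8 t$ ($P{\left(t \right)} = 8 t + \left(t^{2}\right)^{2} = 8 t + t^{4} = t^{4} + 8 t$)
$\left(-912 - 102\right) - P{\left(53 \right)} = \left(-912 - 102\right) - 53 \left(8 + 53^{3}\right) = -1014 - 53 \left(8 + 148877\right) = -1014 - 53 \cdot 148885 = -1014 - 7890905 = -7891919$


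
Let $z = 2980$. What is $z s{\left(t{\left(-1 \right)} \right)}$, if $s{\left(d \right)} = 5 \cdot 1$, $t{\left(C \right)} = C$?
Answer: $14900$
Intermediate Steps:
$s{\left(d \right)} = 5$
$z s{\left(t{\left(-1 \right)} \right)} = 2980 \cdot 5 = 14900$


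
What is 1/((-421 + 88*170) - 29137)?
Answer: -1/14598 ≈ -6.8503e-5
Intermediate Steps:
1/((-421 + 88*170) - 29137) = 1/((-421 + 14960) - 29137) = 1/(14539 - 29137) = 1/(-14598) = -1/14598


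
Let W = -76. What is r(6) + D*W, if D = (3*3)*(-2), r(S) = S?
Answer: 1374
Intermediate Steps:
D = -18 (D = 9*(-2) = -18)
r(6) + D*W = 6 - 18*(-76) = 6 + 1368 = 1374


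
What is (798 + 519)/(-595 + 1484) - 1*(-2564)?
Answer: 2280713/889 ≈ 2565.5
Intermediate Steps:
(798 + 519)/(-595 + 1484) - 1*(-2564) = 1317/889 + 2564 = 2280713/889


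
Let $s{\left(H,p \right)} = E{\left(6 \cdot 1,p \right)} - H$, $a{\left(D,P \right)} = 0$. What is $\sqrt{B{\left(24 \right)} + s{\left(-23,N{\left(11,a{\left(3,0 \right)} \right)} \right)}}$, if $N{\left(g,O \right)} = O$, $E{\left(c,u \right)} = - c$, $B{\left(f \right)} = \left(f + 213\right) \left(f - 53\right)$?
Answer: $2 i \sqrt{1714} \approx 82.801 i$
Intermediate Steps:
$B{\left(f \right)} = \left(-53 + f\right) \left(213 + f\right)$ ($B{\left(f \right)} = \left(213 + f\right) \left(-53 + f\right) = \left(-53 + f\right) \left(213 + f\right)$)
$s{\left(H,p \right)} = -6 - H$ ($s{\left(H,p \right)} = - 6 \cdot 1 - H = \left(-1\right) 6 - H = -6 - H$)
$\sqrt{B{\left(24 \right)} + s{\left(-23,N{\left(11,a{\left(3,0 \right)} \right)} \right)}} = \sqrt{\left(-11289 + 24^{2} + 160 \cdot 24\right) - -17} = \sqrt{\left(-11289 + 576 + 3840\right) + \left(-6 + 23\right)} = \sqrt{-6873 + 17} = \sqrt{-6856} = 2 i \sqrt{1714}$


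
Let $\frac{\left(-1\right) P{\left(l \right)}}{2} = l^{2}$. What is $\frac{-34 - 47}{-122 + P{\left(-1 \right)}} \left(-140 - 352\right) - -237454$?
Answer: $\frac{7351111}{31} \approx 2.3713 \cdot 10^{5}$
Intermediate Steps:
$P{\left(l \right)} = - 2 l^{2}$
$\frac{-34 - 47}{-122 + P{\left(-1 \right)}} \left(-140 - 352\right) - -237454 = \frac{-34 - 47}{-122 - 2 \left(-1\right)^{2}} \left(-140 - 352\right) - -237454 = - \frac{81}{-122 - 2} \left(-492\right) + 237454 = - \frac{81}{-124} \left(-492\right) + 237454 = \left(-81\right) \left(- \frac{1}{124}\right) \left(-492\right) + 237454 = \frac{81}{124} \left(-492\right) + 237454 = - \frac{9963}{31} + 237454 = \frac{7351111}{31}$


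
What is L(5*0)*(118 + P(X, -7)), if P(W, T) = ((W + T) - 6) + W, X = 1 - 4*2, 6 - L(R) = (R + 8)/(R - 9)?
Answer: 5642/9 ≈ 626.89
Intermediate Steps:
L(R) = 6 - (8 + R)/(-9 + R) (L(R) = 6 - (R + 8)/(R - 9) = 6 - (8 + R)/(-9 + R))
X = -7 (X = 1 - 8 = -7)
P(W, T) = -6 + T + 2*W (P(W, T) = ((T + W) - 6) + W = (-6 + T + W) + W = -6 + T + 2*W)
L(5*0)*(118 + P(X, -7)) = ((-62 + 5*(5*0))/(-9 + 5*0))*(118 + (-6 - 7 + 2*(-7))) = ((-62 + 5*0)/(-9 + 0))*(118 + (-6 - 7 - 14)) = ((-62 + 0)/(-9))*(118 - 27) = -⅑*(-62)*91 = (62/9)*91 = 5642/9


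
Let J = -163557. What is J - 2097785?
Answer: -2261342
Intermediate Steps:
J - 2097785 = -163557 - 2097785 = -2261342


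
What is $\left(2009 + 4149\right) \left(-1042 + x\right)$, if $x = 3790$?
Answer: $16922184$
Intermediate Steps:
$\left(2009 + 4149\right) \left(-1042 + x\right) = \left(2009 + 4149\right) \left(-1042 + 3790\right) = 6158 \cdot 2748 = 16922184$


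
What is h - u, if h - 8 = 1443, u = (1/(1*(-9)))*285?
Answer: 4448/3 ≈ 1482.7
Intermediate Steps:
u = -95/3 (u = (1*(-⅑))*285 = -⅑*285 = -95/3 ≈ -31.667)
h = 1451 (h = 8 + 1443 = 1451)
h - u = 1451 - 1*(-95/3) = 1451 + 95/3 = 4448/3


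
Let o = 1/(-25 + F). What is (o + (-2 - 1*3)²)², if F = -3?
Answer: 488601/784 ≈ 623.22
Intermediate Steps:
o = -1/28 (o = 1/(-25 - 3) = 1/(-28) = -1/28 ≈ -0.035714)
(o + (-2 - 1*3)²)² = (-1/28 + (-2 - 1*3)²)² = (-1/28 + (-2 - 3)²)² = (-1/28 + (-5)²)² = (-1/28 + 25)² = (699/28)² = 488601/784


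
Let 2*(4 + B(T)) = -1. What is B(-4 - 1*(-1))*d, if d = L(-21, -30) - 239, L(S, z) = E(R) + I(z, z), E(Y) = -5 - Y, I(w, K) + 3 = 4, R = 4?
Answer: 2223/2 ≈ 1111.5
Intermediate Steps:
I(w, K) = 1 (I(w, K) = -3 + 4 = 1)
B(T) = -9/2 (B(T) = -4 + (1/2)*(-1) = -4 - 1/2 = -9/2)
L(S, z) = -8 (L(S, z) = (-5 - 1*4) + 1 = (-5 - 4) + 1 = -9 + 1 = -8)
d = -247 (d = -8 - 239 = -247)
B(-4 - 1*(-1))*d = -9/2*(-247) = 2223/2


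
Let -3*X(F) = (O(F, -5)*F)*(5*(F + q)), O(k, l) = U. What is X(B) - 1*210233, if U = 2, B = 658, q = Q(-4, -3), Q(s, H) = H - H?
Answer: -4960339/3 ≈ -1.6534e+6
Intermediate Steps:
Q(s, H) = 0
q = 0
O(k, l) = 2
X(F) = -10*F²/3 (X(F) = -2*F*5*(F + 0)/3 = -2*F*5*F/3 = -10*F²/3)
X(B) - 1*210233 = -10/3*658² - 1*210233 = -10/3*432964 - 210233 = -4329640/3 - 210233 = -4960339/3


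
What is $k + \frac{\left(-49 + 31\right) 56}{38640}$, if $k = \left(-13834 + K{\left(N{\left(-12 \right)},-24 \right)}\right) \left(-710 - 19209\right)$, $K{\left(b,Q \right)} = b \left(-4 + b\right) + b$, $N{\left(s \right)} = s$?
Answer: $\frac{31277012987}{115} \approx 2.7197 \cdot 10^{8}$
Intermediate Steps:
$K{\left(b,Q \right)} = b + b \left(-4 + b\right)$
$k = 271974026$ ($k = \left(-13834 - 12 \left(-3 - 12\right)\right) \left(-710 - 19209\right) = \left(-13834 - -180\right) \left(-19919\right) = \left(-13834 + 180\right) \left(-19919\right) = \left(-13654\right) \left(-19919\right) = 271974026$)
$k + \frac{\left(-49 + 31\right) 56}{38640} = 271974026 + \frac{\left(-49 + 31\right) 56}{38640} = 271974026 + \left(-18\right) 56 \cdot \frac{1}{38640} = 271974026 - \frac{3}{115} = \frac{31277012987}{115}$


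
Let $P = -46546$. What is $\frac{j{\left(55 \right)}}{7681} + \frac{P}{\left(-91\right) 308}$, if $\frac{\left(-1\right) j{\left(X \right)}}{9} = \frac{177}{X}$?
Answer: $\frac{891770083}{538207670} \approx 1.6569$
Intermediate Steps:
$j{\left(X \right)} = - \frac{1593}{X}$ ($j{\left(X \right)} = - 9 \frac{177}{X} = - \frac{1593}{X}$)
$\frac{j{\left(55 \right)}}{7681} + \frac{P}{\left(-91\right) 308} = \frac{\left(-1593\right) \frac{1}{55}}{7681} - \frac{46546}{\left(-91\right) 308} = \left(-1593\right) \frac{1}{55} \cdot \frac{1}{7681} - \frac{46546}{-28028} = \left(- \frac{1593}{55}\right) \frac{1}{7681} - - \frac{23273}{14014} = - \frac{1593}{422455} + \frac{23273}{14014} = \frac{891770083}{538207670}$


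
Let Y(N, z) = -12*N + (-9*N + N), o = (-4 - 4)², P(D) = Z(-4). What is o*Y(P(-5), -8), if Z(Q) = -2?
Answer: 2560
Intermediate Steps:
P(D) = -2
o = 64 (o = (-8)² = 64)
Y(N, z) = -20*N (Y(N, z) = -12*N - 8*N = -20*N)
o*Y(P(-5), -8) = 64*(-20*(-2)) = 64*40 = 2560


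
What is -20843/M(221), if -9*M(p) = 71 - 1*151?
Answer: -187587/80 ≈ -2344.8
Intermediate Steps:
M(p) = 80/9 (M(p) = -(71 - 1*151)/9 = -(71 - 151)/9 = -⅑*(-80) = 80/9)
-20843/M(221) = -20843/80/9 = -20843*9/80 = -187587/80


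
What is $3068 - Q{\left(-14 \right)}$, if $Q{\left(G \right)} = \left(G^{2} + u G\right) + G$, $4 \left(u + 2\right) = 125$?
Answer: $\frac{6591}{2} \approx 3295.5$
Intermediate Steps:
$u = \frac{117}{4}$ ($u = -2 + \frac{1}{4} \cdot 125 = -2 + \frac{125}{4} = \frac{117}{4} \approx 29.25$)
$Q{\left(G \right)} = G^{2} + \frac{121 G}{4}$ ($Q{\left(G \right)} = \left(G^{2} + \frac{117 G}{4}\right) + G = G^{2} + \frac{121 G}{4}$)
$3068 - Q{\left(-14 \right)} = 3068 - \frac{1}{4} \left(-14\right) \left(121 + 4 \left(-14\right)\right) = 3068 - \frac{1}{4} \left(-14\right) \left(121 - 56\right) = 3068 - \frac{1}{4} \left(-14\right) 65 = 3068 - - \frac{455}{2} = 3068 + \frac{455}{2} = \frac{6591}{2}$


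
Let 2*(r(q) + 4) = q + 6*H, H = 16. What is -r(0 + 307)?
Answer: -395/2 ≈ -197.50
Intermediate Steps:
r(q) = 44 + q/2 (r(q) = -4 + (q + 6*16)/2 = -4 + (q + 96)/2 = -4 + (96 + q)/2 = -4 + (48 + q/2) = 44 + q/2)
-r(0 + 307) = -(44 + (0 + 307)/2) = -(44 + (1/2)*307) = -(44 + 307/2) = -1*395/2 = -395/2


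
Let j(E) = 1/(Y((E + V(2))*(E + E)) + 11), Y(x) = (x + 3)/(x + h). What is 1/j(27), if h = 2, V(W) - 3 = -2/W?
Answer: 18817/1568 ≈ 12.001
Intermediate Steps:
V(W) = 3 - 2/W
Y(x) = (3 + x)/(2 + x) (Y(x) = (x + 3)/(x + 2) = (3 + x)/(2 + x))
j(E) = 1/(11 + (3 + 2*E*(2 + E))/(2 + 2*E*(2 + E))) (j(E) = 1/((3 + (E + (3 - 2/2))*(E + E))/(2 + (E + (3 - 2/2))*(E + E)) + 11) = 1/((3 + (E + (3 - 2*½))*(2*E))/(2 + (E + (3 - 2*½))*(2*E)) + 11) = 1/((3 + (E + (3 - 1))*(2*E))/(2 + (E + (3 - 1))*(2*E)) + 11) = 1/((3 + (E + 2)*(2*E))/(2 + (E + 2)*(2*E)) + 11) = 1/((3 + (2 + E)*(2*E))/(2 + (2 + E)*(2*E)) + 11) = 1/((3 + 2*E*(2 + E))/(2 + 2*E*(2 + E)) + 11) = 1/(11 + (3 + 2*E*(2 + E))/(2 + 2*E*(2 + E))))
1/j(27) = 1/(2*(1 + 27*(2 + 27))/(25 + 24*27*(2 + 27))) = 1/(2*(1 + 27*29)/(25 + 24*27*29)) = 1/(2*(1 + 783)/(25 + 18792)) = 1/(2*784/18817) = 1/(2*(1/18817)*784) = 1/(1568/18817) = 18817/1568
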